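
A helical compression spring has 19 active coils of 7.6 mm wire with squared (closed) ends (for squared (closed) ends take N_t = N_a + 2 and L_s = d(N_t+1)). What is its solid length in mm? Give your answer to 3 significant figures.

167 mm

squared (closed) ends: N_t = N_a + 2 = 19 + 2 = 21
L_s = d·(N_t+1) = 7.6 × 22 = 167.2 mm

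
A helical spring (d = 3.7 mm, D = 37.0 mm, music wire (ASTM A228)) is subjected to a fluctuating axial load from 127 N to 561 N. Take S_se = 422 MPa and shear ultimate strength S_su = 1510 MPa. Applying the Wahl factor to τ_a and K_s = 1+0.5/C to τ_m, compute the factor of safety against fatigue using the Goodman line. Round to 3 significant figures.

0.649

C = D/d = 37.0/3.7 = 10.0000; K_W = (4C−1)/(4C−4)+0.615/C = 1.1448; K_s = 1+0.5/C = 1.0500
F_a = (F_max−F_min)/2 = 217 N; F_m = (F_max+F_min)/2 = 344 N
τ_a = K_W·8F_aD/(πd³) = 1.1448 × 403.64 = 462.1 MPa
τ_m = K_s·8F_mD/(πd³) = 1.0500 × 639.87 = 671.87 MPa
Goodman: 1/n_f = τ_a/S_se + τ_m/S_su = 462.1/422 + 671.87/1510 = 1.09503 + 0.44495 = 1.54
n_f = 1/1.54 = 0.6494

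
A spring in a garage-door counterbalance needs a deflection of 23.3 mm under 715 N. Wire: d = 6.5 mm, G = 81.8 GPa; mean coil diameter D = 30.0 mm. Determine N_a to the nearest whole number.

Required rate k = F/δ = 715/23.3 = 30.687 N/mm
N_a = Gd⁴/(8D³k) = (81.8×10³ × 6.5⁴)/(8 × 30.0³ × 30.687)
    = 1.46018e+08 / 6.62833e+06 = 22.03 → 22 coils

22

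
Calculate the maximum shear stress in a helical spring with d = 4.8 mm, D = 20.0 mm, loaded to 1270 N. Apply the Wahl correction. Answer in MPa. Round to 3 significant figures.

810 MPa

Spring index C = D/d = 20.0/4.8 = 4.1667
K_W = (4C−1)/(4C−4) + 0.615/C = 15.667/12.667 + 0.1476 = 1.3844
τ₀ = 8FD/(πd³) = 8·1270·20.0/(π·4.8³) = 203200/347.44 = 584.86 MPa
τ_max = K·τ₀ = 1.3844 × 584.86 = 809.7 MPa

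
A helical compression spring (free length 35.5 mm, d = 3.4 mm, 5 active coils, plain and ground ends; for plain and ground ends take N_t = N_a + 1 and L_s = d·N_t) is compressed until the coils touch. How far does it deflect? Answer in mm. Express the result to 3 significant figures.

N_t = 6; L_s = 3.4·6 = 20.4 mm
δ_solid = L₀ − L_s = 35.5 − 20.4 = 15.1 mm

15.1 mm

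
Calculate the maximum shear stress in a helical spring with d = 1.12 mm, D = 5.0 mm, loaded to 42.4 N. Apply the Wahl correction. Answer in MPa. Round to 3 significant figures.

520 MPa

Spring index C = D/d = 5.0/1.12 = 4.4643
K_W = (4C−1)/(4C−4) + 0.615/C = 16.857/13.857 + 0.1378 = 1.3543
τ₀ = 8FD/(πd³) = 8·42.4·5.0/(π·1.12³) = 1696/4.4137 = 384.26 MPa
τ_max = K·τ₀ = 1.3543 × 384.26 = 520.38 MPa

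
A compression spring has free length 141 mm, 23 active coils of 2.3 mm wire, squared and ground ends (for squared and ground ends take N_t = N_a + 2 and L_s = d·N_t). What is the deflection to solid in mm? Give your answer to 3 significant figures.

83.5 mm

N_t = 25; L_s = 2.3·25 = 57.5 mm
δ_solid = L₀ − L_s = 141 − 57.5 = 83.5 mm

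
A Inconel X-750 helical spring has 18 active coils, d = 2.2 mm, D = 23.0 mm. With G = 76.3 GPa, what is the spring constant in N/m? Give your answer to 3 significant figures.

1020 N/m

k = Gd⁴/(8D³N_a) = (76.3×10³ × 2.2⁴) / (8 × 23.0³ × 18)
  = 1.78737e+06 / 1.75205e+06 = 1.0202 N/mm = 1020.2 N/m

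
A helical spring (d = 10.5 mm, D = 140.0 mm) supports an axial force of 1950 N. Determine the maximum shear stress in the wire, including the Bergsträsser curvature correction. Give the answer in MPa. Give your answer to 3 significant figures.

Spring index C = D/d = 140.0/10.5 = 13.3333
K_B = (4C+2)/(4C−3) = 55.333/50.333 = 1.0993
τ₀ = 8FD/(πd³) = 8·1950·140.0/(π·10.5³) = 2.184e+06/3636.8 = 600.53 MPa
τ_max = K·τ₀ = 1.0993 × 600.53 = 660.19 MPa

660 MPa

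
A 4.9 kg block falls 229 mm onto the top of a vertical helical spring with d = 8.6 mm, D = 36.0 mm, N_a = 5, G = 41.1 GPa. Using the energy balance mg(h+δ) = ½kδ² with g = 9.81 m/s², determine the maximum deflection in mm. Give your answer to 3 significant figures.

k = Gd⁴/(8D³N_a) = (41.1×10³)(8.6⁴)/(8·36.0³·5) = 120.47 N/mm
W = mg = 4.9 × 9.81 = 48.069 N
½kδ² − Wδ − Wh = 0 → δ = (W + √(W² + 2kWh))/k
δ = (48.069 + √(2310.6 + 2.65215e+06))/120.47 = (48.069 + 1629.3)/120.47 = 13.923 mm

13.9 mm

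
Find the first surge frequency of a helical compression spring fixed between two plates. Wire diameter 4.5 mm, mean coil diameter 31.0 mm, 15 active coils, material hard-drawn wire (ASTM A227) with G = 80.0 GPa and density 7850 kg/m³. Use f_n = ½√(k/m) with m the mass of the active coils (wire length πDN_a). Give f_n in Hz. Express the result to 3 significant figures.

k = Gd⁴/(8D³N_a) = (80.0×10³)(4.5⁴)/(8·31.0³·15) = 9.1764 N/mm = 9176.4 N/m
Wire length L = πDN_a = π·31.0·15 = 1460.8 mm
m = ρ·(πd²/4)·L = 7850 × 15.904×10⁻⁶ m² × 1.4608 m = 0.18238 kg
f_n = ½√(k/m) = 0.5·√(9176.4/0.18238) = 0.5·√(50314) = 112.15 Hz

112 Hz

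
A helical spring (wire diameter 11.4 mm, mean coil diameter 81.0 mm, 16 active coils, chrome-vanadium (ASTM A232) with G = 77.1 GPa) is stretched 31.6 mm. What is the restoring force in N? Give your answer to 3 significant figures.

605 N

k = Gd⁴/(8D³N_a) = (77.1×10³)(11.4⁴)/(8·81.0³·16) = 19.143 N/mm
F = k·δ = 19.143 × 31.6 = 604.92 N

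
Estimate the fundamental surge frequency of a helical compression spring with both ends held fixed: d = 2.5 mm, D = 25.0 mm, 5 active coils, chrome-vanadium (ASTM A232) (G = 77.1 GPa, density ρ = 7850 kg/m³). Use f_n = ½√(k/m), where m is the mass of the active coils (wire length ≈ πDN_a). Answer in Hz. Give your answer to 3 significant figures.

282 Hz

k = Gd⁴/(8D³N_a) = (77.1×10³)(2.5⁴)/(8·25.0³·5) = 4.8187 N/mm = 4818.8 N/m
Wire length L = πDN_a = π·25.0·5 = 392.7 mm
m = ρ·(πd²/4)·L = 7850 × 4.9087×10⁻⁶ m² × 0.3927 m = 0.015132 kg
f_n = ½√(k/m) = 0.5·√(4818.8/0.015132) = 0.5·√(3.1845e+05) = 282.15 Hz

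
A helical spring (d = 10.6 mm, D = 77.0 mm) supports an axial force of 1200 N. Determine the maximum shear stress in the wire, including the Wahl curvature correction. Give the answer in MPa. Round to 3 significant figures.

238 MPa

Spring index C = D/d = 77.0/10.6 = 7.2642
K_W = (4C−1)/(4C−4) + 0.615/C = 28.057/25.057 + 0.0847 = 1.2044
τ₀ = 8FD/(πd³) = 8·1200·77.0/(π·10.6³) = 739200/3741.7 = 197.56 MPa
τ_max = K·τ₀ = 1.2044 × 197.56 = 237.94 MPa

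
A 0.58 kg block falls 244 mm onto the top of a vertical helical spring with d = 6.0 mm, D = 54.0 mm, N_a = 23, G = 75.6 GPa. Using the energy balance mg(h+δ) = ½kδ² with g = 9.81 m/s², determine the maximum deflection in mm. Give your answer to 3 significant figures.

k = Gd⁴/(8D³N_a) = (75.6×10³)(6.0⁴)/(8·54.0³·23) = 3.3816 N/mm
W = mg = 0.58 × 9.81 = 5.6898 N
½kδ² − Wδ − Wh = 0 → δ = (W + √(W² + 2kWh))/k
δ = (5.6898 + √(32.374 + 9389.54))/3.3816 = (5.6898 + 97.067)/3.3816 = 30.387 mm

30.4 mm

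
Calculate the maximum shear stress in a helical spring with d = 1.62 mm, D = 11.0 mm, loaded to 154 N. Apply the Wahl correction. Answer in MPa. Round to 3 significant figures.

Spring index C = D/d = 11.0/1.62 = 6.7901
K_W = (4C−1)/(4C−4) + 0.615/C = 26.160/23.160 + 0.0906 = 1.2201
τ₀ = 8FD/(πd³) = 8·154·11.0/(π·1.62³) = 13552/13.357 = 1014.6 MPa
τ_max = K·τ₀ = 1.2201 × 1014.6 = 1238 MPa

1240 MPa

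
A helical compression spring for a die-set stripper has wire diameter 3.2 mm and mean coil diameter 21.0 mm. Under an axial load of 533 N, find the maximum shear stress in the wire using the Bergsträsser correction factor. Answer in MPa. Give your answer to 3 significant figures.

1060 MPa

Spring index C = D/d = 21.0/3.2 = 6.5625
K_B = (4C+2)/(4C−3) = 28.250/23.250 = 1.2151
τ₀ = 8FD/(πd³) = 8·533·21.0/(π·3.2³) = 89544/102.94 = 869.83 MPa
τ_max = K·τ₀ = 1.2151 × 869.83 = 1056.9 MPa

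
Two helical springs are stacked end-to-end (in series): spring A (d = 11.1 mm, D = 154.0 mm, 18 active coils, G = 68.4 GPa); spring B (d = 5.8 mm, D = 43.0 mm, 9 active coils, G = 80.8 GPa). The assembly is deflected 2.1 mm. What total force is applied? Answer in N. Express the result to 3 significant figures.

k_A = Gd⁴/(8D³N_a) = (68.4×10³)(11.1⁴)/(8·154.0³·18) = 1.9743 N/mm
k_B = Gd⁴/(8D³N_a) = (80.8×10³)(5.8⁴)/(8·43.0³·9) = 15.973 N/mm
Series: 1/k_eq = 1/1.9743 + 1/15.973 = 0.5691; k_eq = 1.7572 N/mm
F = k_eq·δ = 1.7572·2.1 = 3.69 N

3.69 N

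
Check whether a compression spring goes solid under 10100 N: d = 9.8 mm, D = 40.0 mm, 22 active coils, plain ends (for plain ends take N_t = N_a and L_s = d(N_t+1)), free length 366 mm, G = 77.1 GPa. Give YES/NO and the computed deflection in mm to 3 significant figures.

k = Gd⁴/(8D³N_a) = (77.1×10³)(9.8⁴)/(8·40.0³·22) = 63.134 N/mm
N_t = 22; L_s = 9.8·23 = 225.4 mm; δ_solid = L₀ − L_s = 366 − 225.4 = 140.6 mm
δ = F/k = 10100/63.134 = 159.98 mm
δ ≥ δ_solid → spring goes solid

YES, δ = 160 mm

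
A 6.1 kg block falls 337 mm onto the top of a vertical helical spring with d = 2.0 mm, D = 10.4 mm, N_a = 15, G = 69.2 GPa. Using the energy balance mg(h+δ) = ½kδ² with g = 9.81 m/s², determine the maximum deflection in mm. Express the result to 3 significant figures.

77.8 mm

k = Gd⁴/(8D³N_a) = (69.2×10³)(2.0⁴)/(8·10.4³·15) = 8.2025 N/mm
W = mg = 6.1 × 9.81 = 59.841 N
½kδ² − Wδ − Wh = 0 → δ = (W + √(W² + 2kWh))/k
δ = (59.841 + √(3580.9 + 330829))/8.2025 = (59.841 + 578.28)/8.2025 = 77.796 mm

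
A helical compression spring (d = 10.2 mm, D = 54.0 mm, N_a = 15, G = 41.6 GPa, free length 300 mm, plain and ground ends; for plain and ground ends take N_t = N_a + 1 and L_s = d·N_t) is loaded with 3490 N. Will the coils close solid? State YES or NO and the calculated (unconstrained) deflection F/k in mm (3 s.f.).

k = Gd⁴/(8D³N_a) = (41.6×10³)(10.2⁴)/(8·54.0³·15) = 23.83 N/mm
N_t = 16; L_s = 10.2·16 = 163.2 mm; δ_solid = L₀ − L_s = 300 − 163.2 = 136.8 mm
δ = F/k = 3490/23.83 = 146.45 mm
δ ≥ δ_solid → spring goes solid

YES, δ = 146 mm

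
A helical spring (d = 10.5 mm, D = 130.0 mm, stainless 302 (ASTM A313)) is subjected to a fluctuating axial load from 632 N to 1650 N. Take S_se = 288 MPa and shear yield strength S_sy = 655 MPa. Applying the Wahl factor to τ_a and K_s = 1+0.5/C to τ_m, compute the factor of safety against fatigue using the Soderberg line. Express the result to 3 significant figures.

0.924

C = D/d = 130.0/10.5 = 12.3810; K_W = (4C−1)/(4C−4)+0.615/C = 1.1156; K_s = 1+0.5/C = 1.0404
F_a = (F_max−F_min)/2 = 509 N; F_m = (F_max+F_min)/2 = 1141 N
τ_a = K_W·8F_aD/(πd³) = 1.1156 × 145.56 = 162.38 MPa
τ_m = K_s·8F_mD/(πd³) = 1.0404 × 326.29 = 339.47 MPa
Soderberg: 1/n_f = τ_a/S_se + τ_m/S_sy = 162.38/288 + 339.47/655 = 0.56382 + 0.51827 = 1.0821
n_f = 1/1.0821 = 0.9241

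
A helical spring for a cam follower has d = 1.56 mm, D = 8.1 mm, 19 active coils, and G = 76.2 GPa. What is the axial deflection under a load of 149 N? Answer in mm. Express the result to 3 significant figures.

k = Gd⁴/(8D³N_a) = (76.2×10³)(1.56⁴)/(8·8.1³·19) = 5.5867 N/mm
δ = F/k = 149 / 5.5867 = 26.671 mm

26.7 mm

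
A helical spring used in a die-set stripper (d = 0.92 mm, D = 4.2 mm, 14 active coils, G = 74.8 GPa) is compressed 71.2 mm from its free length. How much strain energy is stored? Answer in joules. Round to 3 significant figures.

k = Gd⁴/(8D³N_a) = (74.8×10³)(0.92⁴)/(8·4.2³·14) = 6.4578 N/mm
U = ½kδ² = 0.5 × 6.4578 × 71.2² = 16369 N·mm = 16.369 J

16.4 J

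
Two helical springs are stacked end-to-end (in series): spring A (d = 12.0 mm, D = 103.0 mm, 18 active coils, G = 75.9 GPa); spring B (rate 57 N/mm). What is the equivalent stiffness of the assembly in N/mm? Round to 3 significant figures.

8.51 N/mm

k_A = Gd⁴/(8D³N_a) = (75.9×10³)(12.0⁴)/(8·103.0³·18) = 10.002 N/mm
Series: 1/k_eq = 1/10.002 + 1/57 = 0.11752; k_eq = 8.509 N/mm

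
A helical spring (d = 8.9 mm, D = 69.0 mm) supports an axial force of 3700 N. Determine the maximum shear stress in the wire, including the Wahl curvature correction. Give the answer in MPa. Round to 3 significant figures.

Spring index C = D/d = 69.0/8.9 = 7.7528
K_W = (4C−1)/(4C−4) + 0.615/C = 30.011/27.011 + 0.0793 = 1.1904
τ₀ = 8FD/(πd³) = 8·3700·69.0/(π·8.9³) = 2.0424e+06/2214.7 = 922.19 MPa
τ_max = K·τ₀ = 1.1904 × 922.19 = 1097.8 MPa

1100 MPa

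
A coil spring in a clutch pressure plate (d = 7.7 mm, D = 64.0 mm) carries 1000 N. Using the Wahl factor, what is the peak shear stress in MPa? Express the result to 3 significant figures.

420 MPa

Spring index C = D/d = 64.0/7.7 = 8.3117
K_W = (4C−1)/(4C−4) + 0.615/C = 32.247/29.247 + 0.0740 = 1.1766
τ₀ = 8FD/(πd³) = 8·1000·64.0/(π·7.7³) = 512000/1434.2 = 356.98 MPa
τ_max = K·τ₀ = 1.1766 × 356.98 = 420.02 MPa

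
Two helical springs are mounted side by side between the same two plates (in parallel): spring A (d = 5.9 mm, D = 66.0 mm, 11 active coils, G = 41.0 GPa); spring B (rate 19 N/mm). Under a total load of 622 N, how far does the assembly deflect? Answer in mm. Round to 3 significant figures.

k_A = Gd⁴/(8D³N_a) = (41.0×10³)(5.9⁴)/(8·66.0³·11) = 1.9637 N/mm
Parallel: k_eq = 1.9637 + 19 = 20.964 N/mm
δ = F/k_eq = 622/20.964 = 29.67 mm

29.7 mm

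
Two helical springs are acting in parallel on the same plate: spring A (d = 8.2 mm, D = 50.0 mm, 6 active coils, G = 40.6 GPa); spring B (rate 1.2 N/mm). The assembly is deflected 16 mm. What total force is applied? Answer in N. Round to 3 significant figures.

509 N

k_A = Gd⁴/(8D³N_a) = (40.6×10³)(8.2⁴)/(8·50.0³·6) = 30.594 N/mm
Parallel: k_eq = 30.594 + 1.2 = 31.794 N/mm
F = k_eq·δ = 31.794·16 = 508.7 N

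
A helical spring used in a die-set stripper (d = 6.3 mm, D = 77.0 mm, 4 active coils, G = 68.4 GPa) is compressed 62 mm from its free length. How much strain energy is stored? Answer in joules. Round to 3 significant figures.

14.2 J

k = Gd⁴/(8D³N_a) = (68.4×10³)(6.3⁴)/(8·77.0³·4) = 7.3756 N/mm
U = ½kδ² = 0.5 × 7.3756 × 62² = 14176 N·mm = 14.176 J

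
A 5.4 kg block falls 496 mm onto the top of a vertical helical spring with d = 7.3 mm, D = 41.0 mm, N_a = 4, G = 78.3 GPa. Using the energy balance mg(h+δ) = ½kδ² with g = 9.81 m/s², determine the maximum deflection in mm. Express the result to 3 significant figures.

23.4 mm

k = Gd⁴/(8D³N_a) = (78.3×10³)(7.3⁴)/(8·41.0³·4) = 100.82 N/mm
W = mg = 5.4 × 9.81 = 52.974 N
½kδ² − Wδ − Wh = 0 → δ = (W + √(W² + 2kWh))/k
δ = (52.974 + √(2806.2 + 5.29817e+06))/100.82 = (52.974 + 2302.4)/100.82 = 23.362 mm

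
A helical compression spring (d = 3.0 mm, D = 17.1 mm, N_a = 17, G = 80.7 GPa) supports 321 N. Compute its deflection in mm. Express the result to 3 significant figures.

k = Gd⁴/(8D³N_a) = (80.7×10³)(3.0⁴)/(8·17.1³·17) = 9.6124 N/mm
δ = F/k = 321 / 9.6124 = 33.394 mm

33.4 mm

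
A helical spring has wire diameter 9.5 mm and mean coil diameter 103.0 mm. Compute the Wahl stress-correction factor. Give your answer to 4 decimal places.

1.1329

C = D/d = 103.0/9.5 = 10.8421
K_W = (4C−1)/(4C−4) + 0.615/C = 42.368/39.368 + 0.0567 = 1.1329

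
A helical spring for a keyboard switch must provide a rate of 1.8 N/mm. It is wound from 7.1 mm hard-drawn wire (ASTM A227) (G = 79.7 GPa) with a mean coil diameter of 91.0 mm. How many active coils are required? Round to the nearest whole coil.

N_a = Gd⁴/(8D³k) = (79.7×10³ × 7.1⁴)/(8 × 91.0³ × 1.8)
    = 2.02531e+08 / 1.08514e+07 = 18.66 → 19 coils

19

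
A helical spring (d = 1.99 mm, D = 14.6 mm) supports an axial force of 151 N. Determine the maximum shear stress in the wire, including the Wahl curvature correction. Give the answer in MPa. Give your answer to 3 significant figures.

856 MPa

Spring index C = D/d = 14.6/1.99 = 7.3367
K_W = (4C−1)/(4C−4) + 0.615/C = 28.347/25.347 + 0.0838 = 1.2022
τ₀ = 8FD/(πd³) = 8·151·14.6/(π·1.99³) = 17636.8/24.758 = 712.38 MPa
τ_max = K·τ₀ = 1.2022 × 712.38 = 856.41 MPa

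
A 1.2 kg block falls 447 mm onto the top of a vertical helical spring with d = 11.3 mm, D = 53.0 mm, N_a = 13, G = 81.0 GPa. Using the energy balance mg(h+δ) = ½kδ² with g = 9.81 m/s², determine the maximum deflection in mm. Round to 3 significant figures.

11.2 mm

k = Gd⁴/(8D³N_a) = (81.0×10³)(11.3⁴)/(8·53.0³·13) = 85.298 N/mm
W = mg = 1.2 × 9.81 = 11.772 N
½kδ² − Wδ − Wh = 0 → δ = (W + √(W² + 2kWh))/k
δ = (11.772 + √(138.58 + 897688))/85.298 = (11.772 + 947.54)/85.298 = 11.247 mm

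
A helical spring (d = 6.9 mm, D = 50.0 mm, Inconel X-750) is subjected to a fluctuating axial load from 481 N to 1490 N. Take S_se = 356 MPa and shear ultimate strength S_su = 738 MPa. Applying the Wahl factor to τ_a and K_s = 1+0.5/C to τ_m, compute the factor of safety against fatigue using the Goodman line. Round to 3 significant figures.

0.823

C = D/d = 50.0/6.9 = 7.2464; K_W = (4C−1)/(4C−4)+0.615/C = 1.2049; K_s = 1+0.5/C = 1.0690
F_a = (F_max−F_min)/2 = 504.5 N; F_m = (F_max+F_min)/2 = 985.5 N
τ_a = K_W·8F_aD/(πd³) = 1.2049 × 195.53 = 235.61 MPa
τ_m = K_s·8F_mD/(πd³) = 1.0690 × 381.96 = 408.32 MPa
Goodman: 1/n_f = τ_a/S_se + τ_m/S_su = 235.61/356 + 408.32/738 = 0.66182 + 0.55327 = 1.2151
n_f = 1/1.2151 = 0.823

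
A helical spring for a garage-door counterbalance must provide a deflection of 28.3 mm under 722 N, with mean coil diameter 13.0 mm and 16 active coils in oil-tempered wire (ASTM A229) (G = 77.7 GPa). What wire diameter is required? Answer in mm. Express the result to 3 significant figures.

3.10 mm

Required rate k = F/δ = 722/28.3 = 25.512 N/mm
d = (8D³N_a·k / G)^(1/4) = (8·13.0³·16·25.512 / (77.7×10³))^0.25
  = (92.336)^0.25 = 3.0999 mm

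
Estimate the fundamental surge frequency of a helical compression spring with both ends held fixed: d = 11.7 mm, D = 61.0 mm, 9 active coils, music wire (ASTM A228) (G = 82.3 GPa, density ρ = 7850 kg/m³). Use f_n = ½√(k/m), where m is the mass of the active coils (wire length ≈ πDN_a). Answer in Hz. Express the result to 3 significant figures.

k = Gd⁴/(8D³N_a) = (82.3×10³)(11.7⁴)/(8·61.0³·9) = 94.367 N/mm = 94367 N/m
Wire length L = πDN_a = π·61.0·9 = 1724.7 mm
m = ρ·(πd²/4)·L = 7850 × 107.51×10⁻⁶ m² × 1.7247 m = 1.4556 kg
f_n = ½√(k/m) = 0.5·√(94367/1.4556) = 0.5·√(64829) = 127.31 Hz

127 Hz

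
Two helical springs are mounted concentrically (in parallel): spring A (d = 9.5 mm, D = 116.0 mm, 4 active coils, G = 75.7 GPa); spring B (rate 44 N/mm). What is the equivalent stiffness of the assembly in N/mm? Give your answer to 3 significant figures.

56.3 N/mm

k_A = Gd⁴/(8D³N_a) = (75.7×10³)(9.5⁴)/(8·116.0³·4) = 12.344 N/mm
Parallel: k_eq = 12.344 + 44 = 56.344 N/mm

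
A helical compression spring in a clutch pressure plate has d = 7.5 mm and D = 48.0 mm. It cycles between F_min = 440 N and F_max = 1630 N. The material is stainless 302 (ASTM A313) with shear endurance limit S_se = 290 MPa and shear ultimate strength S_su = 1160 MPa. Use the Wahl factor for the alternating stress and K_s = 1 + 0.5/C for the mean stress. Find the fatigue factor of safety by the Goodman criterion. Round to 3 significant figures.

0.987

C = D/d = 48.0/7.5 = 6.4000; K_W = (4C−1)/(4C−4)+0.615/C = 1.2350; K_s = 1+0.5/C = 1.0781
F_a = (F_max−F_min)/2 = 595 N; F_m = (F_max+F_min)/2 = 1035 N
τ_a = K_W·8F_aD/(πd³) = 1.2350 × 172.39 = 212.9 MPa
τ_m = K_s·8F_mD/(πd³) = 1.0781 × 299.87 = 323.3 MPa
Goodman: 1/n_f = τ_a/S_se + τ_m/S_su = 212.9/290 + 323.3/1160 = 0.73414 + 0.27871 = 1.0128
n_f = 1/1.0128 = 0.9873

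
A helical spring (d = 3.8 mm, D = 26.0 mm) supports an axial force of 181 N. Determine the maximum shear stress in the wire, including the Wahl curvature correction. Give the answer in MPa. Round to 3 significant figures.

Spring index C = D/d = 26.0/3.8 = 6.8421
K_W = (4C−1)/(4C−4) + 0.615/C = 26.368/23.368 + 0.0899 = 1.2183
τ₀ = 8FD/(πd³) = 8·181·26.0/(π·3.8³) = 37648/172.39 = 218.39 MPa
τ_max = K·τ₀ = 1.2183 × 218.39 = 266.06 MPa

266 MPa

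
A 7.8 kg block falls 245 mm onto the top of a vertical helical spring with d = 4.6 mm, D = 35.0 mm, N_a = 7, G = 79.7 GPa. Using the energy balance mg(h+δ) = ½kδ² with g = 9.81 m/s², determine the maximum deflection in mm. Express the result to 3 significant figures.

55.6 mm

k = Gd⁴/(8D³N_a) = (79.7×10³)(4.6⁴)/(8·35.0³·7) = 14.863 N/mm
W = mg = 7.8 × 9.81 = 76.518 N
½kδ² − Wδ − Wh = 0 → δ = (W + √(W² + 2kWh))/k
δ = (76.518 + √(5855 + 557259))/14.863 = (76.518 + 750.41)/14.863 = 55.638 mm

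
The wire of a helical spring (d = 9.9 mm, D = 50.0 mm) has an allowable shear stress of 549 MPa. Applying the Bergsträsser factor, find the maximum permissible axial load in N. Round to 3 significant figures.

3240 N

C = D/d = 50.0/9.9 = 5.0505
K_B = (4C+2)/(4C−3) = 22.202/17.202 = 1.2907
τ_max = K·8FD/(πd³) → F_max = τ_allow·πd³/(8DK)
F_max = 549·π·9.9³/(8·50.0·1.2907) = 1.6735e+06/516.27 = 3241.6 N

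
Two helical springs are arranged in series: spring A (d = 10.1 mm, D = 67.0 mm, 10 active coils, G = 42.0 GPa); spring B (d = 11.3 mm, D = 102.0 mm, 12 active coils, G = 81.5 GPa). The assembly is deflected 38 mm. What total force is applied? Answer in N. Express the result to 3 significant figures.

288 N

k_A = Gd⁴/(8D³N_a) = (42.0×10³)(10.1⁴)/(8·67.0³·10) = 18.164 N/mm
k_B = Gd⁴/(8D³N_a) = (81.5×10³)(11.3⁴)/(8·102.0³·12) = 13.044 N/mm
Series: 1/k_eq = 1/18.164 + 1/13.044 = 0.13172; k_eq = 7.592 N/mm
F = k_eq·δ = 7.592·38 = 288.49 N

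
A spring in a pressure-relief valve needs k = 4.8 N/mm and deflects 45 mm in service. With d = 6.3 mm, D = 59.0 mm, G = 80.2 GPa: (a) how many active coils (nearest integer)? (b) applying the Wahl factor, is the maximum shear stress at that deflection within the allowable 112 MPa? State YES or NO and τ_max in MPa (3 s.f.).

N_a = Gd⁴/(8D³k) = (80.2×10³)(6.3⁴)/(8·59.0³·4.8) = 16.02 → N_a = 16
Actual rate k = Gd⁴/(8D³·16) = 4.8059 N/mm
Working load F = kδ = 4.8059·45 = 216.26 N
C = 59.0/6.3 = 9.3651; K_W = (4C−1)/(4C−4)+0.615/C = 1.1553
τ_max = K_W·8FD/(πd³) = 1.1553·129.94 = 150.13 MPa
τ_max > 112 MPa → exceeds allowable

(a) 16 coils; (b) NO, τ_max = 150 MPa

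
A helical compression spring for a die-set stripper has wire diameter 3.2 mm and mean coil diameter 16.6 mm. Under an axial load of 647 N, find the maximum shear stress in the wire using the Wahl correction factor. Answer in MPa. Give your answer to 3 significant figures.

1080 MPa

Spring index C = D/d = 16.6/3.2 = 5.1875
K_W = (4C−1)/(4C−4) + 0.615/C = 19.750/16.750 + 0.1186 = 1.2977
τ₀ = 8FD/(πd³) = 8·647·16.6/(π·3.2³) = 85921.6/102.94 = 834.65 MPa
τ_max = K·τ₀ = 1.2977 × 834.65 = 1083.1 MPa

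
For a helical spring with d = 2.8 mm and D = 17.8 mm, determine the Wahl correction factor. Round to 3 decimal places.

1.237

C = D/d = 17.8/2.8 = 6.3571
K_W = (4C−1)/(4C−4) + 0.615/C = 24.429/21.429 + 0.0967 = 1.2367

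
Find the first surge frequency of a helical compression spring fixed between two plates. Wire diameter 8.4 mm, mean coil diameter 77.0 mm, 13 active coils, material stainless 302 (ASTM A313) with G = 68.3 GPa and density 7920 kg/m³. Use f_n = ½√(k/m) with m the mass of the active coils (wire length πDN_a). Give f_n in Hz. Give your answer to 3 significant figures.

k = Gd⁴/(8D³N_a) = (68.3×10³)(8.4⁴)/(8·77.0³·13) = 7.162 N/mm = 7162 N/m
Wire length L = πDN_a = π·77.0·13 = 3144.7 mm
m = ρ·(πd²/4)·L = 7920 × 55.418×10⁻⁶ m² × 3.1447 m = 1.3802 kg
f_n = ½√(k/m) = 0.5·√(7162/1.3802) = 0.5·√(5188.9) = 36.017 Hz

36.0 Hz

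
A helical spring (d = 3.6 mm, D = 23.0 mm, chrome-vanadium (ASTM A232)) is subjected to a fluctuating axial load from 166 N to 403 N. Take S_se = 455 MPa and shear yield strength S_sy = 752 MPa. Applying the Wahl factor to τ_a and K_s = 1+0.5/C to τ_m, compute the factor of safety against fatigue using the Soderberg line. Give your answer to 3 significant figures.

C = D/d = 23.0/3.6 = 6.3889; K_W = (4C−1)/(4C−4)+0.615/C = 1.2354; K_s = 1+0.5/C = 1.0783
F_a = (F_max−F_min)/2 = 118.5 N; F_m = (F_max+F_min)/2 = 284.5 N
τ_a = K_W·8F_aD/(πd³) = 1.2354 × 148.76 = 183.78 MPa
τ_m = K_s·8F_mD/(πd³) = 1.0783 × 357.14 = 385.09 MPa
Soderberg: 1/n_f = τ_a/S_se + τ_m/S_sy = 183.78/455 + 385.09/752 = 0.40391 + 0.51209 = 0.91601
n_f = 1/0.91601 = 1.092

1.09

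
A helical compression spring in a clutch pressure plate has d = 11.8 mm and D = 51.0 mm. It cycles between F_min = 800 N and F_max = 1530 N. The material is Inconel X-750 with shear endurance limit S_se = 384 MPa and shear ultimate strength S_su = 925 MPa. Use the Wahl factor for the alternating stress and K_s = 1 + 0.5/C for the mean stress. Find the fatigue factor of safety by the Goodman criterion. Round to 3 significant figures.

4.68

C = D/d = 51.0/11.8 = 4.3220; K_W = (4C−1)/(4C−4)+0.615/C = 1.3681; K_s = 1+0.5/C = 1.1157
F_a = (F_max−F_min)/2 = 365 N; F_m = (F_max+F_min)/2 = 1165 N
τ_a = K_W·8F_aD/(πd³) = 1.3681 × 28.851 = 39.47 MPa
τ_m = K_s·8F_mD/(πd³) = 1.1157 × 92.085 = 102.74 MPa
Goodman: 1/n_f = τ_a/S_se + τ_m/S_su = 39.47/384 + 102.74/925 = 0.10279 + 0.11107 = 0.21385
n_f = 1/0.21385 = 4.676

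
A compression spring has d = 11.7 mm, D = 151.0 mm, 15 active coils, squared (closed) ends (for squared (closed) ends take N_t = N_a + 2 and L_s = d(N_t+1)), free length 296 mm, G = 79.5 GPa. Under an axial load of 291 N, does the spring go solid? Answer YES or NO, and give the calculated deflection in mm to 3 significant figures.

NO, δ = 80.7 mm

k = Gd⁴/(8D³N_a) = (79.5×10³)(11.7⁴)/(8·151.0³·15) = 3.6058 N/mm
N_t = 17; L_s = 11.7·18 = 210.6 mm; δ_solid = L₀ − L_s = 296 − 210.6 = 85.4 mm
δ = F/k = 291/3.6058 = 80.704 mm
δ < δ_solid → spring does not go solid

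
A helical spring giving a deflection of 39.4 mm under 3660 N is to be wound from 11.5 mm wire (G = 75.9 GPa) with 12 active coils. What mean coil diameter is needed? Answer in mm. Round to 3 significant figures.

53.0 mm

Required rate k = F/δ = 3660/39.4 = 92.893 N/mm
D = (Gd⁴/(8N_a·k))^(1/3) = (75.9×10³·11.5⁴/(8·12·92.893))^(1/3)
  = (148860)^(1/3) = 52.9979 mm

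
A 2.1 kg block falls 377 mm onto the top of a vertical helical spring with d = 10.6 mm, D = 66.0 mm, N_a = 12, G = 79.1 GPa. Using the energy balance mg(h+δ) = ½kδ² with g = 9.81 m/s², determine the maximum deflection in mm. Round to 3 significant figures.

21.3 mm

k = Gd⁴/(8D³N_a) = (79.1×10³)(10.6⁴)/(8·66.0³·12) = 36.182 N/mm
W = mg = 2.1 × 9.81 = 20.601 N
½kδ² − Wδ − Wh = 0 → δ = (W + √(W² + 2kWh))/k
δ = (20.601 + √(424.4 + 562026))/36.182 = (20.601 + 749.97)/36.182 = 21.297 mm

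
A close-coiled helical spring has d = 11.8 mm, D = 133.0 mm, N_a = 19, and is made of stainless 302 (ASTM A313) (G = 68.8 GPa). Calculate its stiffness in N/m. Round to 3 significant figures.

3730 N/m

k = Gd⁴/(8D³N_a) = (68.8×10³ × 11.8⁴) / (8 × 133.0³ × 19)
  = 1.33388e+09 / 3.57601e+08 = 3.7301 N/mm = 3730.1 N/m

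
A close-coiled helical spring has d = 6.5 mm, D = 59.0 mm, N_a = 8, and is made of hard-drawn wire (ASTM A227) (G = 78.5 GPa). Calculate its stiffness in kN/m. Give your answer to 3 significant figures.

k = Gd⁴/(8D³N_a) = (78.5×10³ × 6.5⁴) / (8 × 59.0³ × 8)
  = 1.40127e+08 / 1.31443e+07 = 10.661 N/mm

10.7 kN/m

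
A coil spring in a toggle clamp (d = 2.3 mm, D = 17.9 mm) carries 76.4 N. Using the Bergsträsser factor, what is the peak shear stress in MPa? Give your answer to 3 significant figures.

337 MPa

Spring index C = D/d = 17.9/2.3 = 7.7826
K_B = (4C+2)/(4C−3) = 33.130/28.130 = 1.1777
τ₀ = 8FD/(πd³) = 8·76.4·17.9/(π·2.3³) = 10940.5/38.224 = 286.22 MPa
τ_max = K·τ₀ = 1.1777 × 286.22 = 337.1 MPa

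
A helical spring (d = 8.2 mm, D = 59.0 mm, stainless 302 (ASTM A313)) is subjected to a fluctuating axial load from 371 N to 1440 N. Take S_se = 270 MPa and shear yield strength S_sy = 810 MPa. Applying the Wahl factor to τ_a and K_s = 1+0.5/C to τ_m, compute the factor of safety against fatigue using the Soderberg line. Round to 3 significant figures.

1.02

C = D/d = 59.0/8.2 = 7.1951; K_W = (4C−1)/(4C−4)+0.615/C = 1.2065; K_s = 1+0.5/C = 1.0695
F_a = (F_max−F_min)/2 = 534.5 N; F_m = (F_max+F_min)/2 = 905.5 N
τ_a = K_W·8F_aD/(πd³) = 1.2065 × 145.65 = 175.73 MPa
τ_m = K_s·8F_mD/(πd³) = 1.0695 × 246.74 = 263.89 MPa
Soderberg: 1/n_f = τ_a/S_se + τ_m/S_sy = 175.73/270 + 263.89/810 = 0.65084 + 0.32579 = 0.97663
n_f = 1/0.97663 = 1.024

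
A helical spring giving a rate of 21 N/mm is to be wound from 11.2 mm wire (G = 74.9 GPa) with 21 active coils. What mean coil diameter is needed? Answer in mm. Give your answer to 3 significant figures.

D = (Gd⁴/(8N_a·k))^(1/3) = (74.9×10³·11.2⁴/(8·21·21))^(1/3)
  = (334061)^(1/3) = 69.3865 mm

69.4 mm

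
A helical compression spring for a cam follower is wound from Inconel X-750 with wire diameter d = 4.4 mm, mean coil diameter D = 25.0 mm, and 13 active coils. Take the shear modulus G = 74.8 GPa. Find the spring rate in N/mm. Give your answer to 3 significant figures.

k = Gd⁴/(8D³N_a) = (74.8×10³ × 4.4⁴) / (8 × 25.0³ × 13)
  = 2.80358e+07 / 1.625e+06 = 17.253 N/mm

17.3 N/mm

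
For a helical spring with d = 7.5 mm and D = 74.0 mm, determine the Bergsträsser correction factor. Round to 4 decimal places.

C = D/d = 74.0/7.5 = 9.8667
K_B = (4C+2)/(4C−3) = 41.467/36.467 = 1.1371

1.1371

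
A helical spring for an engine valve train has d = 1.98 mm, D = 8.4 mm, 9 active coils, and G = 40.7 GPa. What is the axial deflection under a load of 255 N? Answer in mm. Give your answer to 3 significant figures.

17.4 mm

k = Gd⁴/(8D³N_a) = (40.7×10³)(1.98⁴)/(8·8.4³·9) = 14.658 N/mm
δ = F/k = 255 / 14.658 = 17.396 mm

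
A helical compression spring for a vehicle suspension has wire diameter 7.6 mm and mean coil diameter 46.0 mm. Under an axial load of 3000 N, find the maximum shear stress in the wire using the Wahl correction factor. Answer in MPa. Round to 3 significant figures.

Spring index C = D/d = 46.0/7.6 = 6.0526
K_W = (4C−1)/(4C−4) + 0.615/C = 23.211/20.211 + 0.1016 = 1.2500
τ₀ = 8FD/(πd³) = 8·3000·46.0/(π·7.6³) = 1.104e+06/1379.1 = 800.53 MPa
τ_max = K·τ₀ = 1.2500 × 800.53 = 1000.7 MPa

1000 MPa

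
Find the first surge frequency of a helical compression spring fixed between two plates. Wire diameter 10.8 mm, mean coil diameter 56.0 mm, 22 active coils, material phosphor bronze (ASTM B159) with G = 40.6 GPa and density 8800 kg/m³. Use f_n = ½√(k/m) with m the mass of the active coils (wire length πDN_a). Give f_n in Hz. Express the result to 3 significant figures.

37.8 Hz

k = Gd⁴/(8D³N_a) = (40.6×10³)(10.8⁴)/(8·56.0³·22) = 17.871 N/mm = 17871 N/m
Wire length L = πDN_a = π·56.0·22 = 3870.4 mm
m = ρ·(πd²/4)·L = 8800 × 91.609×10⁻⁶ m² × 3.8704 m = 3.1202 kg
f_n = ½√(k/m) = 0.5·√(17871/3.1202) = 0.5·√(5727.5) = 37.84 Hz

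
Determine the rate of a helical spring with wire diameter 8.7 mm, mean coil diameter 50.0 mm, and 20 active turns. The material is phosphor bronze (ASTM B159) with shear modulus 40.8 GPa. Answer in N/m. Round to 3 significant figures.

k = Gd⁴/(8D³N_a) = (40.8×10³ × 8.7⁴) / (8 × 50.0³ × 20)
  = 2.33742e+08 / 2e+07 = 11.687 N/mm = 11687 N/m

11700 N/m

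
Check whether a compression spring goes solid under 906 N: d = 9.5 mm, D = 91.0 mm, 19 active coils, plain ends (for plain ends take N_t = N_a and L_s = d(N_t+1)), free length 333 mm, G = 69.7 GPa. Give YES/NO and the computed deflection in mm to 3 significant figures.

k = Gd⁴/(8D³N_a) = (69.7×10³)(9.5⁴)/(8·91.0³·19) = 4.9563 N/mm
N_t = 19; L_s = 9.5·20 = 190 mm; δ_solid = L₀ − L_s = 333 − 190 = 143 mm
δ = F/k = 906/4.9563 = 182.8 mm
δ ≥ δ_solid → spring goes solid

YES, δ = 183 mm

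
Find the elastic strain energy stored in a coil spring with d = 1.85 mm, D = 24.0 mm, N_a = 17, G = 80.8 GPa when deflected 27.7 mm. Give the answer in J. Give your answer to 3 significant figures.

0.193 J

k = Gd⁴/(8D³N_a) = (80.8×10³)(1.85⁴)/(8·24.0³·17) = 0.50341 N/mm
U = ½kδ² = 0.5 × 0.50341 × 27.7² = 193.13 N·mm = 0.19313 J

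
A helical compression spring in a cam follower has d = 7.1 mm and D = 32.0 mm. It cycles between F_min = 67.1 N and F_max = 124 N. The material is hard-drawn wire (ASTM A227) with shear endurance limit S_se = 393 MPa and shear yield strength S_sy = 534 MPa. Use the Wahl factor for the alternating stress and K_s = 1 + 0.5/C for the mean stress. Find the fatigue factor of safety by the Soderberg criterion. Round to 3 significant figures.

C = D/d = 32.0/7.1 = 4.5070; K_W = (4C−1)/(4C−4)+0.615/C = 1.3503; K_s = 1+0.5/C = 1.1109
F_a = (F_max−F_min)/2 = 28.45 N; F_m = (F_max+F_min)/2 = 95.55 N
τ_a = K_W·8F_aD/(πd³) = 1.3503 × 6.4773 = 8.7464 MPa
τ_m = K_s·8F_mD/(πd³) = 1.1109 × 21.754 = 24.168 MPa
Soderberg: 1/n_f = τ_a/S_se + τ_m/S_sy = 8.7464/393 + 24.168/534 = 0.02226 + 0.04526 = 0.067513
n_f = 1/0.067513 = 14.81

14.8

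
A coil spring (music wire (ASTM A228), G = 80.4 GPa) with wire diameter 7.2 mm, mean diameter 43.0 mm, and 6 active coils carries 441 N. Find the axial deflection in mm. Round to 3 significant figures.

k = Gd⁴/(8D³N_a) = (80.4×10³)(7.2⁴)/(8·43.0³·6) = 56.616 N/mm
δ = F/k = 441 / 56.616 = 7.7893 mm

7.79 mm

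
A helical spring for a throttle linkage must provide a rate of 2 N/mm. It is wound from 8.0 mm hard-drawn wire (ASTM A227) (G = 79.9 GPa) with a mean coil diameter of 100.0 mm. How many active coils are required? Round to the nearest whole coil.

N_a = Gd⁴/(8D³k) = (79.9×10³ × 8.0⁴)/(8 × 100.0³ × 2)
    = 3.2727e+08 / 1.6e+07 = 20.45 → 20 coils

20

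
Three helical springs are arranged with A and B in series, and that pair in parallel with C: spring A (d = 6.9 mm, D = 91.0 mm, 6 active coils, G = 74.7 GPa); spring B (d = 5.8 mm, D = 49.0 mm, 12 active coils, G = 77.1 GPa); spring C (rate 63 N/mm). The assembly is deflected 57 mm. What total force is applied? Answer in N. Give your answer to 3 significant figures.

3760 N

k_A = Gd⁴/(8D³N_a) = (74.7×10³)(6.9⁴)/(8·91.0³·6) = 4.6811 N/mm
k_B = Gd⁴/(8D³N_a) = (77.1×10³)(5.8⁴)/(8·49.0³·12) = 7.7251 N/mm
Springs A,B series: k_AB = 1/(1/4.6811+1/7.7251) = 2.9149 N/mm; parallel with C: k_eq = 2.9149+63 = 65.915 N/mm
F = k_eq·δ = 65.915·57 = 3757.1 N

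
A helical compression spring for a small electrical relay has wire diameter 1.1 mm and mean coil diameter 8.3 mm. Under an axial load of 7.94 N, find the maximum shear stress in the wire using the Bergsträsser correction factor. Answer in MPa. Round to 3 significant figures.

149 MPa

Spring index C = D/d = 8.3/1.1 = 7.5455
K_B = (4C+2)/(4C−3) = 32.182/27.182 = 1.1839
τ₀ = 8FD/(πd³) = 8·7.94·8.3/(π·1.1³) = 527.216/4.1815 = 126.08 MPa
τ_max = K·τ₀ = 1.1839 × 126.08 = 149.28 MPa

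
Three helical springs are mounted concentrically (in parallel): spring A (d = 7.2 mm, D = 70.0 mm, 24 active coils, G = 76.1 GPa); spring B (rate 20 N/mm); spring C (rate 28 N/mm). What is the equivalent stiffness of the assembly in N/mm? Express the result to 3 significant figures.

k_A = Gd⁴/(8D³N_a) = (76.1×10³)(7.2⁴)/(8·70.0³·24) = 3.1054 N/mm
Parallel: k_eq = 3.1054 + 20 + 28 = 51.105 N/mm

51.1 N/mm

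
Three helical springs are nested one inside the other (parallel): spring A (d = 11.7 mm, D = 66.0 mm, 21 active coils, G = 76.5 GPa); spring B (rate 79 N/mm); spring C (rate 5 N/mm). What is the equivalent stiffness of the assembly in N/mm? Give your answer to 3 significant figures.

114 N/mm

k_A = Gd⁴/(8D³N_a) = (76.5×10³)(11.7⁴)/(8·66.0³·21) = 29.68 N/mm
Parallel: k_eq = 29.68 + 79 + 5 = 113.68 N/mm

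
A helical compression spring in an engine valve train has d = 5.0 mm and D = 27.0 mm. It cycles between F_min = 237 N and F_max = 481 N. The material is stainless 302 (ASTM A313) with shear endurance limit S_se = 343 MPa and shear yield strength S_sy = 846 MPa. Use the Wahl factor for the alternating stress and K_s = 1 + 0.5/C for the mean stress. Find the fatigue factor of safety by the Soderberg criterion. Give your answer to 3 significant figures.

C = D/d = 27.0/5.0 = 5.4000; K_W = (4C−1)/(4C−4)+0.615/C = 1.2843; K_s = 1+0.5/C = 1.0926
F_a = (F_max−F_min)/2 = 122 N; F_m = (F_max+F_min)/2 = 359 N
τ_a = K_W·8F_aD/(πd³) = 1.2843 × 67.105 = 86.186 MPa
τ_m = K_s·8F_mD/(πd³) = 1.0926 × 197.46 = 215.75 MPa
Soderberg: 1/n_f = τ_a/S_se + τ_m/S_sy = 86.186/343 + 215.75/846 = 0.25127 + 0.25502 = 0.50629
n_f = 1/0.50629 = 1.975

1.98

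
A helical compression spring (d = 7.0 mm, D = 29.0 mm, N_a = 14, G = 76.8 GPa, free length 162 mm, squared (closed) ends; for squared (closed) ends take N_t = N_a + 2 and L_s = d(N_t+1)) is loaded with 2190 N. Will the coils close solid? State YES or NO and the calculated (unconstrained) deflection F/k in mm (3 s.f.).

k = Gd⁴/(8D³N_a) = (76.8×10³)(7.0⁴)/(8·29.0³·14) = 67.506 N/mm
N_t = 16; L_s = 7.0·17 = 119 mm; δ_solid = L₀ − L_s = 162 − 119 = 43 mm
δ = F/k = 2190/67.506 = 32.442 mm
δ < δ_solid → spring does not go solid

NO, δ = 32.4 mm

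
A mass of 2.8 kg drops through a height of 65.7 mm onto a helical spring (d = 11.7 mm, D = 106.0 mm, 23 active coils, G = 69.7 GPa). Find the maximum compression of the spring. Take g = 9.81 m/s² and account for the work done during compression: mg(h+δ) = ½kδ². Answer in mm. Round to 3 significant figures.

29.6 mm

k = Gd⁴/(8D³N_a) = (69.7×10³)(11.7⁴)/(8·106.0³·23) = 5.9599 N/mm
W = mg = 2.8 × 9.81 = 27.468 N
½kδ² − Wδ − Wh = 0 → δ = (W + √(W² + 2kWh))/k
δ = (27.468 + √(754.49 + 21511.1))/5.9599 = (27.468 + 149.22)/5.9599 = 29.645 mm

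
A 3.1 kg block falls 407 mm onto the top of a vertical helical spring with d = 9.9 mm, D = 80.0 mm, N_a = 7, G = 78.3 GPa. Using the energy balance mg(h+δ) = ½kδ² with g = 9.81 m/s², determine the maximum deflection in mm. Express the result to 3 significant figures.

k = Gd⁴/(8D³N_a) = (78.3×10³)(9.9⁴)/(8·80.0³·7) = 26.233 N/mm
W = mg = 3.1 × 9.81 = 30.411 N
½kδ² − Wδ − Wh = 0 → δ = (W + √(W² + 2kWh))/k
δ = (30.411 + √(924.83 + 649381))/26.233 = (30.411 + 806.42)/26.233 = 31.9 mm

31.9 mm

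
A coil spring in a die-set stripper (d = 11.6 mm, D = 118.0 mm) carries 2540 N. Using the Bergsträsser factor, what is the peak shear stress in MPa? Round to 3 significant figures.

Spring index C = D/d = 118.0/11.6 = 10.1724
K_B = (4C+2)/(4C−3) = 42.690/37.690 = 1.1327
τ₀ = 8FD/(πd³) = 8·2540·118.0/(π·11.6³) = 2.39776e+06/4903.7 = 488.97 MPa
τ_max = K·τ₀ = 1.1327 × 488.97 = 553.84 MPa

554 MPa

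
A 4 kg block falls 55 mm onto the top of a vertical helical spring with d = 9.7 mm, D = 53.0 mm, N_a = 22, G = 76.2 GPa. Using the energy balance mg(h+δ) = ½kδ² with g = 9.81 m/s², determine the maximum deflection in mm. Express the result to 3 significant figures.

14.6 mm

k = Gd⁴/(8D³N_a) = (76.2×10³)(9.7⁴)/(8·53.0³·22) = 25.746 N/mm
W = mg = 4 × 9.81 = 39.24 N
½kδ² − Wδ − Wh = 0 → δ = (W + √(W² + 2kWh))/k
δ = (39.24 + √(1539.8 + 111128))/25.746 = (39.24 + 335.66)/25.746 = 14.562 mm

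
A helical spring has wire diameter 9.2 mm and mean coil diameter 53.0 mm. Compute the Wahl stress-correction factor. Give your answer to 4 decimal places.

1.2643

C = D/d = 53.0/9.2 = 5.7609
K_W = (4C−1)/(4C−4) + 0.615/C = 22.043/19.043 + 0.1068 = 1.2643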